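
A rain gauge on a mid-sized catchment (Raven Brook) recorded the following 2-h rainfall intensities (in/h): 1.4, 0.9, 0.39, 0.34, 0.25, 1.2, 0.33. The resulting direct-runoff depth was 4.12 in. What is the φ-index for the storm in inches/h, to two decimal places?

Only the 3 blocks with intensity above φ contribute runoff: 1.4, 0.9, 1.2 in/h.
Σ(I−φ)·Δt = d  ⇒  (1.4+0.9+1.2 − 3φ)·2 = 4.12
φ = (3.500 − 4.12/2) / 3 = 0.48 in/h.

φ ≈ 0.48 in/h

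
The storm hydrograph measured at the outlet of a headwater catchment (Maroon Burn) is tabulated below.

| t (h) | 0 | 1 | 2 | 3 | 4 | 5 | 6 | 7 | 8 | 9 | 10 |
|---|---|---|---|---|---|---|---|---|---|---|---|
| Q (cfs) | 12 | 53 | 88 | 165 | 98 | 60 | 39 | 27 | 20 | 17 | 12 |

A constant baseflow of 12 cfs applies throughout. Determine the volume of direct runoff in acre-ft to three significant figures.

V ≈ 37.9 acre-ft

Direct-runoff ordinates (Q − Q_b): 0.0, 41.0, 76.0, 153.0, 86.0, 48.0, 27.0, 15.0, 8.0, 5.0, 0.0 cfs.
ΣQ_DR = 459.0 cfs.
With Δt = 1 h = 3600 s, V = ΣQ_DR · Δt = 459.0 × 3600 = 1.65 × 10^6 ft³ = 37.9 acre-ft.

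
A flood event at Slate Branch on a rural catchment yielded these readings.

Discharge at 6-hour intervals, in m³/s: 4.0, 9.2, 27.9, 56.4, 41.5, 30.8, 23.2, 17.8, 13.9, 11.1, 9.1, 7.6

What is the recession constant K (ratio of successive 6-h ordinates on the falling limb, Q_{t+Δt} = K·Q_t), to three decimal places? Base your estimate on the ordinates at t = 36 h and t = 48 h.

K ≈ 0.774

Using the recession-limb readings at t = 36 h and t = 48 h: Q falls from 23.2 to 13.9 m³/s over 2 intervals.
K = (Q₂/Q₁)^(1/2) = (13.9/23.2)^(1/2) = 0.774.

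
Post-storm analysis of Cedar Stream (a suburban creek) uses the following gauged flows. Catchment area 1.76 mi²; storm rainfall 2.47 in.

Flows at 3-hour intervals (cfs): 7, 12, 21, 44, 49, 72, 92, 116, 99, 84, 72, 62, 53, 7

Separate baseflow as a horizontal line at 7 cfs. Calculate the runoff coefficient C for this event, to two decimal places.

ΣQ_DR = 692.0 cfs; V = ΣQ_DR·Δt = 7.474 × 10^6 ft³.
Runoff depth d = V / A = 1.828 in.
C = d / P = 1.828 / 2.47 = 0.74.

C ≈ 0.74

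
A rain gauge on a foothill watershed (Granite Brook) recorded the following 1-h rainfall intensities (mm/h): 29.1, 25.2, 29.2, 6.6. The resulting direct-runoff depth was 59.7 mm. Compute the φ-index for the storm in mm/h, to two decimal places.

φ ≈ 7.93 mm/h

Only the 3 blocks with intensity above φ contribute runoff: 29.1, 25.2, 29.2 mm/h.
Σ(I−φ)·Δt = d  ⇒  (29.1+25.2+29.2 − 3φ)·1 = 59.7
φ = (83.50 − 59.7/1) / 3 = 7.93 mm/h.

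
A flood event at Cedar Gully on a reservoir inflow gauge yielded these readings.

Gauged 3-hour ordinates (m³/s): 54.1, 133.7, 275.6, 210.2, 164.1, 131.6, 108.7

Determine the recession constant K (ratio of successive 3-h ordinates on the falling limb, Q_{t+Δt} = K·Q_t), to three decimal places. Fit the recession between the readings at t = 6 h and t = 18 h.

Using the recession-limb readings at t = 6 h and t = 18 h: Q falls from 275.6 to 108.7 m³/s over 4 intervals.
K = (Q₂/Q₁)^(1/4) = (108.7/275.6)^(1/4) = 0.792.

K ≈ 0.792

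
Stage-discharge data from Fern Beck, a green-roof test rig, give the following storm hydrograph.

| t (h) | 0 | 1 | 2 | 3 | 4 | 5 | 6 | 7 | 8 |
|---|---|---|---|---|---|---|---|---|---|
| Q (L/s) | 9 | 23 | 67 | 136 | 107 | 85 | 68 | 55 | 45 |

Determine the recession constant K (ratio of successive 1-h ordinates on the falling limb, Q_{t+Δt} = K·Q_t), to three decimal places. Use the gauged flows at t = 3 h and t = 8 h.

K ≈ 0.802

Using the recession-limb readings at t = 3 h and t = 8 h: Q falls from 136 to 45 L/s over 5 intervals.
K = (Q₂/Q₁)^(1/5) = (45/136)^(1/5) = 0.802.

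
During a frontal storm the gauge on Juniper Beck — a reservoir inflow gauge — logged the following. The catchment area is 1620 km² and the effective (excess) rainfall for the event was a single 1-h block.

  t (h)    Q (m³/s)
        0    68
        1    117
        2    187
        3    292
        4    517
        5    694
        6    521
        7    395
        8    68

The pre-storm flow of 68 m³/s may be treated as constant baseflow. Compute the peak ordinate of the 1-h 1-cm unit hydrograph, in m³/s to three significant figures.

U_p ≈ 1250 m³/s

Direct runoff: 0.0, 49.0, 119.0, 224.0, 449.0, 626.0, 453.0, 327.0, 0.0 m³/s; ΣQ_DR = 2247 m³/s, peak = 626.0 m³/s.
Runoff depth d = ΣQ_DR·Δt / A = 2247 × 3600 / (1620 km²) = 4.993 mm.
The 1-cm UH is the DRH scaled by (10 mm)/d, so U_p = 626.0 × 10/4.993 = 1250 m³/s.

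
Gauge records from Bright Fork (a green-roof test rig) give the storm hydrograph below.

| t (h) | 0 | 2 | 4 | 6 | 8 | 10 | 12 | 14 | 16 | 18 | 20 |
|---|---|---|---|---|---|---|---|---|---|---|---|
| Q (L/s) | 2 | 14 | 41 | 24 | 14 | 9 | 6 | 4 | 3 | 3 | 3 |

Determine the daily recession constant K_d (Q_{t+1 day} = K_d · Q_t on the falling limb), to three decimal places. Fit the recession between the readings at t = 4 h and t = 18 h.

Between t = 4 h and t = 18 h the flow falls from 41 to 3 L/s over 7×2 h = 14 h.
Per-interval ratio K = (3/41)^(1/7) = 0.6883; K_d = K^(24/2) = 0.011.

K_d ≈ 0.011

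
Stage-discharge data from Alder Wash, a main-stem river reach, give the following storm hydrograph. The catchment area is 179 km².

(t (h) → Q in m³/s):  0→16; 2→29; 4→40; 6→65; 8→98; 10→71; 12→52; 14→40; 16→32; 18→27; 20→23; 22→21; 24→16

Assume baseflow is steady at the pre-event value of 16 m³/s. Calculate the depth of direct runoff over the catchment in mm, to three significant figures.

Direct runoff: 0.0, 13.0, 24.0, 49.0, 82.0, 55.0, 36.0, 24.0, 16.0, 11.0, 7.0, 5.0, 0.0 m³/s; ΣQ_DR = 322.0 m³/s.
V = ΣQ_DR · Δt = 322.0 × 7200 s = 2.318 × 10^6 m³.
Over A = 179 km², depth = V / A = 13.0 mm.

d ≈ 13.0 mm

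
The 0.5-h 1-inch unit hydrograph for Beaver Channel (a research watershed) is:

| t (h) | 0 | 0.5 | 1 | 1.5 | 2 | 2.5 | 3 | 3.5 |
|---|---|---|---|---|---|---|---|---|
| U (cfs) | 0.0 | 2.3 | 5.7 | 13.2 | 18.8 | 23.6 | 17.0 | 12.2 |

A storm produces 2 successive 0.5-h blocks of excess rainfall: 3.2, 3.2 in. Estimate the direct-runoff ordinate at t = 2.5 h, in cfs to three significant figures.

By discrete convolution, Q_j = Σ (P_i / 1 in) · U_{j−i}.
At t = 2.5 h (j=5): Q = (3.2/1)·23.6 + (3.2/1)·18.8 = 136 cfs.

Q ≈ 136 cfs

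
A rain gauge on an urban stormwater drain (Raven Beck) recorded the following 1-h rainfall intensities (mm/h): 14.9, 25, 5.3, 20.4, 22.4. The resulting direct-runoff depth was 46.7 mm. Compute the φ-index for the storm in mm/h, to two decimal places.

φ ≈ 9.00 mm/h

Only the 4 blocks with intensity above φ contribute runoff: 14.9, 25, 20.4, 22.4 mm/h.
Σ(I−φ)·Δt = d  ⇒  (14.9+25+20.4+22.4 − 4φ)·1 = 46.7
φ = (82.70 − 46.7/1) / 4 = 9.00 mm/h.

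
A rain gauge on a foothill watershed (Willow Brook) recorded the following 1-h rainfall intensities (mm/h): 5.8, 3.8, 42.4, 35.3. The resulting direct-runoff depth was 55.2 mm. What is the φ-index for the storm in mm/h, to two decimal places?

φ ≈ 11.25 mm/h

Only the 2 blocks with intensity above φ contribute runoff: 42.4, 35.3 mm/h.
Σ(I−φ)·Δt = d  ⇒  (42.4+35.3 − 2φ)·1 = 55.2
φ = (77.70 − 55.2/1) / 2 = 11.25 mm/h.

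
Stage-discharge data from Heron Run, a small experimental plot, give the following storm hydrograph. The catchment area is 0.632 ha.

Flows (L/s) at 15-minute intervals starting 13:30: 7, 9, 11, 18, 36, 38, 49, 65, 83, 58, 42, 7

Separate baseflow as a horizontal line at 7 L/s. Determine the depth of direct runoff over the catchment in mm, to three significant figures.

d ≈ 48.3 mm

Direct runoff: 0.0, 2.0, 4.0, 11.0, 29.0, 31.0, 42.0, 58.0, 76.0, 51.0, 35.0, 0.0 L/s; ΣQ_DR = 339.0 L/s.
V = ΣQ_DR · Δt = 339.0 × 900 s = 3.051 × 10^5 L.
Over A = 0.632 ha, depth = V / A = 48.3 mm.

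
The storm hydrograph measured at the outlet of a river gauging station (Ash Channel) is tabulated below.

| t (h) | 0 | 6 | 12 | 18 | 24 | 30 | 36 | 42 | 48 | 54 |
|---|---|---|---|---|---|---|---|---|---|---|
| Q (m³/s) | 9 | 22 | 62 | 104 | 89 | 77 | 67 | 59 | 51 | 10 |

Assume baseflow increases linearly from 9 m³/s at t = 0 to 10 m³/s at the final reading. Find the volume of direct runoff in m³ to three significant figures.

V ≈ 9.83 × 10^6 m³

Direct-runoff ordinates (Q − Q_b): 0.00, 12.89, 52.78, 94.67, 79.56, 67.44, 57.33, 49.22, 41.11, 0.00 m³/s.
ΣQ_DR = 455.0 m³/s.
With Δt = 6 h = 21600 s, V = ΣQ_DR · Δt = 455.0 × 21600 = 9.83 × 10^6 m³.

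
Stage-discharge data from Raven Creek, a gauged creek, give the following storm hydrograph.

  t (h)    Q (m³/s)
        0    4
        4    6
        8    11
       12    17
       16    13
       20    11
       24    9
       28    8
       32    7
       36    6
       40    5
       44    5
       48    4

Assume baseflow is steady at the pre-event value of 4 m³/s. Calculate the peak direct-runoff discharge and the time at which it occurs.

Q_p = 13.0 m³/s at t = 12 h

Subtracting baseflow gives direct-runoff ordinates: 0.0, 2.0, 7.0, 13.0, 9.0, 7.0, 5.0, 4.0, 3.0, 2.0, 1.0, 1.0, 0.0 m³/s.
The maximum is 13.0 m³/s, occurring at the reading for t = 12 h.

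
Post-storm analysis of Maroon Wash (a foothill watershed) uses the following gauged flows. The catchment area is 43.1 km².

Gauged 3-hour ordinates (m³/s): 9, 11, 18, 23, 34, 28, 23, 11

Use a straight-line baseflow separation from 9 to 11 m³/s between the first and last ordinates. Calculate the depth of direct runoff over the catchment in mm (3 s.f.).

d ≈ 19.3 mm

Direct runoff: 0.00, 1.71, 8.43, 13.14, 23.86, 17.57, 12.29, 0.00 m³/s; ΣQ_DR = 77.00 m³/s.
V = ΣQ_DR · Δt = 77.00 × 10800 s = 8.316 × 10^5 m³.
Over A = 43.1 km², depth = V / A = 19.3 mm.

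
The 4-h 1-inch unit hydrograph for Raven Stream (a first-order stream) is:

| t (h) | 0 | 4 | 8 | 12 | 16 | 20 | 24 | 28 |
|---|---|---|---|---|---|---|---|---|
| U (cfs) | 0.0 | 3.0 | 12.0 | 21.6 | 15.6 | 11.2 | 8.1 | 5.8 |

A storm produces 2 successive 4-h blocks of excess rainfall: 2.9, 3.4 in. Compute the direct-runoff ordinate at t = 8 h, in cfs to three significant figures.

By discrete convolution, Q_j = Σ (P_i / 1 in) · U_{j−i}.
At t = 8 h (j=2): Q = (2.9/1)·12.0 + (3.4/1)·3.0 = 45.0 cfs.

Q ≈ 45.0 cfs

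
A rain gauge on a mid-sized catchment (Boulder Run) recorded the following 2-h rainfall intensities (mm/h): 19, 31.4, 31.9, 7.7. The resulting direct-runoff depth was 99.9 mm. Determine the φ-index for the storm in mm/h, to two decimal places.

Only the 3 blocks with intensity above φ contribute runoff: 19, 31.4, 31.9 mm/h.
Σ(I−φ)·Δt = d  ⇒  (19+31.4+31.9 − 3φ)·2 = 99.9
φ = (82.30 − 99.9/2) / 3 = 10.78 mm/h.

φ ≈ 10.78 mm/h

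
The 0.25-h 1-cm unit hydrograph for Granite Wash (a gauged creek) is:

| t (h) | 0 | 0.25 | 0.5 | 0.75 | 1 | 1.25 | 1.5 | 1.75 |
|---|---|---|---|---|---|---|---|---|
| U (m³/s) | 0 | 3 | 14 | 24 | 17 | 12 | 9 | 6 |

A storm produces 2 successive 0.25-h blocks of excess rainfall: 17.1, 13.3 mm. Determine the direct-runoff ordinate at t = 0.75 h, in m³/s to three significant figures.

Q ≈ 59.7 m³/s

By discrete convolution, Q_j = Σ (P_i / 10 mm) · U_{j−i}.
At t = 0.75 h (j=3): Q = (17.1/10)·24 + (13.3/10)·14 = 59.7 m³/s.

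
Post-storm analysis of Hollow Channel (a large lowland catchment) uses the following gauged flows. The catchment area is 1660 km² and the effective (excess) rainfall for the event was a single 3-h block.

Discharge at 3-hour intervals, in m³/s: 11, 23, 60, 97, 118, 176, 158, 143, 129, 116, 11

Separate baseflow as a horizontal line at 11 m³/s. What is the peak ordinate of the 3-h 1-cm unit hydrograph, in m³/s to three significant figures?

Direct runoff: 0.0, 12.0, 49.0, 86.0, 107.0, 165.0, 147.0, 132.0, 118.0, 105.0, 0.0 m³/s; ΣQ_DR = 921.0 m³/s, peak = 165.0 m³/s.
Runoff depth d = ΣQ_DR·Δt / A = 921.0 × 10800 / (1660 km²) = 5.992 mm.
The 1-cm UH is the DRH scaled by (10 mm)/d, so U_p = 165.0 × 10/5.992 = 275 m³/s.

U_p ≈ 275 m³/s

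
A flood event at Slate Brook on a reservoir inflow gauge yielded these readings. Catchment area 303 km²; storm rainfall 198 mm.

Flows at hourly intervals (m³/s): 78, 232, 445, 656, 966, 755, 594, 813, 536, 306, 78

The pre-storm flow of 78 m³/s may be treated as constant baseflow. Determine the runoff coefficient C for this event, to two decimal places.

ΣQ_DR = 4601 m³/s; V = ΣQ_DR·Δt = 1.656 × 10^7 m³.
Runoff depth d = V / A = 54.67 mm.
C = d / P = 54.67 / 198 = 0.28.

C ≈ 0.28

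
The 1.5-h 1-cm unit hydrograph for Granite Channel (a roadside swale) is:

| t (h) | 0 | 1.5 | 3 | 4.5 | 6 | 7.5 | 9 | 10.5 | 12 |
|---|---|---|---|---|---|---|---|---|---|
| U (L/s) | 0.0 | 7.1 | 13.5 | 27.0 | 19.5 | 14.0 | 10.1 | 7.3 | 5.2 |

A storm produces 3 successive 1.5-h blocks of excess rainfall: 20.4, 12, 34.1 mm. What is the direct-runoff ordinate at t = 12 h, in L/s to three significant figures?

Q ≈ 53.8 L/s

By discrete convolution, Q_j = Σ (P_i / 10 mm) · U_{j−i}.
At t = 12 h (j=8): Q = (20.4/10)·5.2 + (12/10)·7.3 + (34.1/10)·10.1 = 53.8 L/s.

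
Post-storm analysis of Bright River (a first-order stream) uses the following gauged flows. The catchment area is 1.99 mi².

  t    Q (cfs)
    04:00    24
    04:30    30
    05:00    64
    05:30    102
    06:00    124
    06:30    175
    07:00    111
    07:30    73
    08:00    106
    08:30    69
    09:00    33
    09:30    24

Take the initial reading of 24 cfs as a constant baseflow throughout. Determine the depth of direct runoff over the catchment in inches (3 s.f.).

Direct runoff: 0.0, 6.0, 40.0, 78.0, 100.0, 151.0, 87.0, 49.0, 82.0, 45.0, 9.0, 0.0 cfs; ΣQ_DR = 647.0 cfs.
V = ΣQ_DR · Δt = 647.0 × 1800 s = 1.165 × 10^6 ft³.
Over A = 1.99 mi², depth = V / A = 0.252 in.

d ≈ 0.252 in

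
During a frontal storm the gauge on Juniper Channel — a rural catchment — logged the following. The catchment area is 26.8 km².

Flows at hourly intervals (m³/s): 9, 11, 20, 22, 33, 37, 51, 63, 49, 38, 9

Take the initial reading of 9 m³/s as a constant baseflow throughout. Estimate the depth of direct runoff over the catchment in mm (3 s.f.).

d ≈ 32.6 mm

Direct runoff: 0.0, 2.0, 11.0, 13.0, 24.0, 28.0, 42.0, 54.0, 40.0, 29.0, 0.0 m³/s; ΣQ_DR = 243.0 m³/s.
V = ΣQ_DR · Δt = 243.0 × 3600 s = 8.748 × 10^5 m³.
Over A = 26.8 km², depth = V / A = 32.6 mm.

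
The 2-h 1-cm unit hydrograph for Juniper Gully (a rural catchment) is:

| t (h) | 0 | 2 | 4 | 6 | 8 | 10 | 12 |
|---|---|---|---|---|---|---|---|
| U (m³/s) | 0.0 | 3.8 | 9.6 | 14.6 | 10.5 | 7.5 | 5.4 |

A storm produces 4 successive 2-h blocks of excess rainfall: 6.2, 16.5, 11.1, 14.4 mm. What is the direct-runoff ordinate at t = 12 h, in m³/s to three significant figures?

By discrete convolution, Q_j = Σ (P_i / 10 mm) · U_{j−i}.
At t = 12 h (j=6): Q = (6.2/10)·5.4 + (16.5/10)·7.5 + (11.1/10)·10.5 + (14.4/10)·14.6 = 48.4 m³/s.

Q ≈ 48.4 m³/s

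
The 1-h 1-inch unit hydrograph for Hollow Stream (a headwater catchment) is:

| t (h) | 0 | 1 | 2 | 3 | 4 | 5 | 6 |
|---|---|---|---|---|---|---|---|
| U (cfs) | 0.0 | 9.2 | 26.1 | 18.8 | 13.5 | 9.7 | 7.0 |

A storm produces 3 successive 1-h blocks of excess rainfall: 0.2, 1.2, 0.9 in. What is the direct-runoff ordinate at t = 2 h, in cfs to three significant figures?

By discrete convolution, Q_j = Σ (P_i / 1 in) · U_{j−i}.
At t = 2 h (j=2): Q = (0.2/1)·26.1 + (1.2/1)·9.2 + (0.9/1)·0.0 = 16.3 cfs.

Q ≈ 16.3 cfs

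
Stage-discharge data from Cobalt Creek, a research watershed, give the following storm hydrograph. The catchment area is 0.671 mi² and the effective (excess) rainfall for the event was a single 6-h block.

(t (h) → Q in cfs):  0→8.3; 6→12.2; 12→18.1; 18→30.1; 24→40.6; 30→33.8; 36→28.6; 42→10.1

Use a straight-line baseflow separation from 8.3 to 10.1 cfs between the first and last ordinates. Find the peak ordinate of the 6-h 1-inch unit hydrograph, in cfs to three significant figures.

U_p ≈ 20.9 cfs

Direct runoff: 0.00, 3.64, 9.29, 21.03, 31.27, 24.21, 18.76, 0.00 cfs; ΣQ_DR = 108.2 cfs, peak = 31.27 cfs.
Runoff depth d = ΣQ_DR·Δt / A = 108.2 × 21600 / (0.671 mi²) = 1.499 in.
The 1-inch UH is the DRH scaled by (1 in)/d, so U_p = 31.27 × 1/1.499 = 20.9 cfs.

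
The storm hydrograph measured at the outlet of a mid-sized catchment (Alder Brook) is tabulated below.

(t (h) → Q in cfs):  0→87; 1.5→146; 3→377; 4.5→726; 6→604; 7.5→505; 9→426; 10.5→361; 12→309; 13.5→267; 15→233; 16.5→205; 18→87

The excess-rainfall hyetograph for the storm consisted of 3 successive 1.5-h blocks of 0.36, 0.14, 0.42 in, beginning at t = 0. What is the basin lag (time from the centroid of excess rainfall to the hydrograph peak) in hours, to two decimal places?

t_L ≈ 2.15 h

Centroid of excess rainfall: t_c = Σ P_i·t̄_i / ΣP_i = 2.3478 h (block centres at 0.75, 2.25, 3.75 h).
Hydrograph peak occurs at t = 4.5 h, so basin lag t_L = 4.5 − 2.3478 = 2.15 h.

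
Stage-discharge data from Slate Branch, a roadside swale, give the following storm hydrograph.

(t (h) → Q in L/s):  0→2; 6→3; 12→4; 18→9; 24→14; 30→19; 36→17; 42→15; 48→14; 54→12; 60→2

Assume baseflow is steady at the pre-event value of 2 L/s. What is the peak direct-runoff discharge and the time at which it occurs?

Q_p = 17.0 L/s at t = 30 h

Subtracting baseflow gives direct-runoff ordinates: 0.0, 1.0, 2.0, 7.0, 12.0, 17.0, 15.0, 13.0, 12.0, 10.0, 0.0 L/s.
The maximum is 17.0 L/s, occurring at the reading for t = 30 h.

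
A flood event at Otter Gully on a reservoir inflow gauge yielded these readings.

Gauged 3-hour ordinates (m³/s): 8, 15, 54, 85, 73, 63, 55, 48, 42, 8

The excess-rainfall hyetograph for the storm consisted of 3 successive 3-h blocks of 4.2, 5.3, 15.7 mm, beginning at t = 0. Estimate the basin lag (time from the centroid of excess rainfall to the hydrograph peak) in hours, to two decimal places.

t_L ≈ 3.13 h

Centroid of excess rainfall: t_c = Σ P_i·t̄_i / ΣP_i = 5.8690 h (block centres at 1.5, 4.5, 7.5 h).
Hydrograph peak occurs at t = 9 h, so basin lag t_L = 9 − 5.8690 = 3.13 h.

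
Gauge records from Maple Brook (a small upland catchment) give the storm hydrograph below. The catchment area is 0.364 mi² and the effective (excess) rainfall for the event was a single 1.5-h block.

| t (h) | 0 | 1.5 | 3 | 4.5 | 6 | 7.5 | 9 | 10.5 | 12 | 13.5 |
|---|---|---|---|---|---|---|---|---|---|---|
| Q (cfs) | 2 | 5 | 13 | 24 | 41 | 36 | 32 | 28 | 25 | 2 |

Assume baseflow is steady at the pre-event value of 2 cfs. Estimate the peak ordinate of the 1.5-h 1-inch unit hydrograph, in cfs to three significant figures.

Direct runoff: 0.0, 3.0, 11.0, 22.0, 39.0, 34.0, 30.0, 26.0, 23.0, 0.0 cfs; ΣQ_DR = 188.0 cfs, peak = 39.0 cfs.
Runoff depth d = ΣQ_DR·Δt / A = 188.0 × 5400 / (0.364 mi²) = 1.201 in.
The 1-inch UH is the DRH scaled by (1 in)/d, so U_p = 39.0 × 1/1.201 = 32.5 cfs.

U_p ≈ 32.5 cfs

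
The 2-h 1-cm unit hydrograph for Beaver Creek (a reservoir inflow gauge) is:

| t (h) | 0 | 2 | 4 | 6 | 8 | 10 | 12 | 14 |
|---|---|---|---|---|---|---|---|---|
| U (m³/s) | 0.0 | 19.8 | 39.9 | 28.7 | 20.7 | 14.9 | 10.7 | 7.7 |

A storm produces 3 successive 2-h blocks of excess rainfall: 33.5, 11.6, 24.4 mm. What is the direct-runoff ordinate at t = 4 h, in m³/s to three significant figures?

Q ≈ 157 m³/s

By discrete convolution, Q_j = Σ (P_i / 10 mm) · U_{j−i}.
At t = 4 h (j=2): Q = (33.5/10)·39.9 + (11.6/10)·19.8 + (24.4/10)·0.0 = 157 m³/s.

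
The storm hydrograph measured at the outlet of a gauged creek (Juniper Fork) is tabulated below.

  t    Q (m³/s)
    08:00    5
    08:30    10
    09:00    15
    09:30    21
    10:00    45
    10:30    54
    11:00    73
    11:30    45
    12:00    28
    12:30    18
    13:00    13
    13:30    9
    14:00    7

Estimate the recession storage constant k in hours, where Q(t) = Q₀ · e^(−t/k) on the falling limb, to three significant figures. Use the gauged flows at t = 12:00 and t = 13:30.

k ≈ 1.32 h

On the falling limb, Q drops from 28 to 9 m³/s between t = 12:00 and t = 13:30 (Δt = 1.5 h).
k = −Δt / ln(Q₂/Q₁) = −1.5 / ln(9/28) = 1.32 h.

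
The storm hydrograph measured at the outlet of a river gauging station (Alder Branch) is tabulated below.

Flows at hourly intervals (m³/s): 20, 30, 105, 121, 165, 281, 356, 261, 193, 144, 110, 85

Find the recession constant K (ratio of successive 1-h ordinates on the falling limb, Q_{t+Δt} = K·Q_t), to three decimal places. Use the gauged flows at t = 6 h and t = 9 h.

Using the recession-limb readings at t = 6 h and t = 9 h: Q falls from 356 to 144 m³/s over 3 intervals.
K = (Q₂/Q₁)^(1/3) = (144/356)^(1/3) = 0.740.

K ≈ 0.740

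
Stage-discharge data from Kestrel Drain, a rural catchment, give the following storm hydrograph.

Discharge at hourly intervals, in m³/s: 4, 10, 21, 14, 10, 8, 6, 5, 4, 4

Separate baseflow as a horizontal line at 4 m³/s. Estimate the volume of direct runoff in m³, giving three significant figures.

Direct-runoff ordinates (Q − Q_b): 0.0, 6.0, 17.0, 10.0, 6.0, 4.0, 2.0, 1.0, 0.0, 0.0 m³/s.
ΣQ_DR = 46.00 m³/s.
With Δt = 1 h = 3600 s, V = ΣQ_DR · Δt = 46.00 × 3600 = 1.66 × 10^5 m³.

V ≈ 1.66 × 10^5 m³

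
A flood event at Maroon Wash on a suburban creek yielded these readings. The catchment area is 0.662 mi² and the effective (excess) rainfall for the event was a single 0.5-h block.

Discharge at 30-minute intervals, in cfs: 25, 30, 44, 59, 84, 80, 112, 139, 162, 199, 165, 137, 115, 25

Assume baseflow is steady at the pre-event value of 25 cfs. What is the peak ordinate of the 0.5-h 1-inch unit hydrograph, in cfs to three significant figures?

Direct runoff: 0.0, 5.0, 19.0, 34.0, 59.0, 55.0, 87.0, 114.0, 137.0, 174.0, 140.0, 112.0, 90.0, 0.0 cfs; ΣQ_DR = 1026 cfs, peak = 174.0 cfs.
Runoff depth d = ΣQ_DR·Δt / A = 1026 × 1800 / (0.662 mi²) = 1.201 in.
The 1-inch UH is the DRH scaled by (1 in)/d, so U_p = 174.0 × 1/1.201 = 145 cfs.

U_p ≈ 145 cfs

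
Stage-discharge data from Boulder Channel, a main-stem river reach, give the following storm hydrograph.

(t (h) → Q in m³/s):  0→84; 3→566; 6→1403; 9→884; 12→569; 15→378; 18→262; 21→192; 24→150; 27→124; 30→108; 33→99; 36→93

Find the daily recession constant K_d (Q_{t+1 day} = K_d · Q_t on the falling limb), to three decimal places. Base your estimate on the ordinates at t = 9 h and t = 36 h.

K_d ≈ 0.135

Between t = 9 h and t = 36 h the flow falls from 884 to 93 m³/s over 9×3 h = 27 h.
Per-interval ratio K = (93/884)^(1/9) = 0.7786; K_d = K^(24/3) = 0.135.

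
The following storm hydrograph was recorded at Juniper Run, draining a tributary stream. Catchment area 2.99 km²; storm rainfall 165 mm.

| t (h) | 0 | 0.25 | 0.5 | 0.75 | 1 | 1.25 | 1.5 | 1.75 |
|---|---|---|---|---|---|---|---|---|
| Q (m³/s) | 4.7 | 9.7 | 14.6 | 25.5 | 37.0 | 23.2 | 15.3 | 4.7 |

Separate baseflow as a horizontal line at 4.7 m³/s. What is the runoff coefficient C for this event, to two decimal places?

ΣQ_DR = 97.10 m³/s; V = ΣQ_DR·Δt = 87390 m³.
Runoff depth d = V / A = 29.23 mm.
C = d / P = 29.23 / 165 = 0.18.

C ≈ 0.18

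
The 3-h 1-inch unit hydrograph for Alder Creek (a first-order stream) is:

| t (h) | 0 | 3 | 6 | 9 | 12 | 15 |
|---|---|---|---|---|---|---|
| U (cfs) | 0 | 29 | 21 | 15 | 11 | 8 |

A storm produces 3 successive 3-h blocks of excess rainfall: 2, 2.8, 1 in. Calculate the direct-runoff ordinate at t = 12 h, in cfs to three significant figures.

Q ≈ 85.0 cfs

By discrete convolution, Q_j = Σ (P_i / 1 in) · U_{j−i}.
At t = 12 h (j=4): Q = (2/1)·11 + (2.8/1)·15 + (1/1)·21 = 85.0 cfs.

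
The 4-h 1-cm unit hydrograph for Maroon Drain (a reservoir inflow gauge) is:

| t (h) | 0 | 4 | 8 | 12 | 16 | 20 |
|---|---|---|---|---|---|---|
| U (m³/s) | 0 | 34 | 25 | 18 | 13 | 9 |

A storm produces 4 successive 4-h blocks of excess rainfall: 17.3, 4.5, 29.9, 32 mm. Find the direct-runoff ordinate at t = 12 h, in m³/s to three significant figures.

By discrete convolution, Q_j = Σ (P_i / 10 mm) · U_{j−i}.
At t = 12 h (j=3): Q = (17.3/10)·18 + (4.5/10)·25 + (29.9/10)·34 + (32/10)·0 = 144 m³/s.

Q ≈ 144 m³/s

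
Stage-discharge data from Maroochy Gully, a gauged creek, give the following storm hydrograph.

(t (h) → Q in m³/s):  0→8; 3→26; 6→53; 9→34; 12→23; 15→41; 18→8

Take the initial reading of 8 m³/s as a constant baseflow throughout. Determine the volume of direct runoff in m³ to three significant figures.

V ≈ 1.48 × 10^6 m³

Direct-runoff ordinates (Q − Q_b): 0.0, 18.0, 45.0, 26.0, 15.0, 33.0, 0.0 m³/s.
ΣQ_DR = 137.0 m³/s.
With Δt = 3 h = 10800 s, V = ΣQ_DR · Δt = 137.0 × 10800 = 1.48 × 10^6 m³.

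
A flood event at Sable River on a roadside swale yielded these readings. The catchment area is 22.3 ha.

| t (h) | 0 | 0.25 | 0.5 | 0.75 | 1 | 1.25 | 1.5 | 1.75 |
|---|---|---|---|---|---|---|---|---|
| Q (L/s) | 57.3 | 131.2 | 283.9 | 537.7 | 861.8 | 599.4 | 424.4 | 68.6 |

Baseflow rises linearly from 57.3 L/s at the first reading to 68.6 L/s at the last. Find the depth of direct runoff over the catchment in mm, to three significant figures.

d ≈ 9.93 mm

Direct runoff: 0.00, 72.29, 223.37, 475.56, 798.04, 534.03, 357.41, 0.00 L/s; ΣQ_DR = 2461 L/s.
V = ΣQ_DR · Δt = 2461 × 900 s = 2.215 × 10^6 L.
Over A = 22.3 ha, depth = V / A = 9.93 mm.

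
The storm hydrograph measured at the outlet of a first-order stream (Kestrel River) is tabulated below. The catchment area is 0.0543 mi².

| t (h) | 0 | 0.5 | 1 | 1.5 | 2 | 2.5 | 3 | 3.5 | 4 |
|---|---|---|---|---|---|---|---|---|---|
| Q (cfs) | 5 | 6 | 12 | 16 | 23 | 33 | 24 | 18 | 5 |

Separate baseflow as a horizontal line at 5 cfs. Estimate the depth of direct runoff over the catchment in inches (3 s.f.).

d ≈ 1.38 in

Direct runoff: 0.0, 1.0, 7.0, 11.0, 18.0, 28.0, 19.0, 13.0, 0.0 cfs; ΣQ_DR = 97.00 cfs.
V = ΣQ_DR · Δt = 97.00 × 1800 s = 1.746 × 10^5 ft³.
Over A = 0.0543 mi², depth = V / A = 1.38 in.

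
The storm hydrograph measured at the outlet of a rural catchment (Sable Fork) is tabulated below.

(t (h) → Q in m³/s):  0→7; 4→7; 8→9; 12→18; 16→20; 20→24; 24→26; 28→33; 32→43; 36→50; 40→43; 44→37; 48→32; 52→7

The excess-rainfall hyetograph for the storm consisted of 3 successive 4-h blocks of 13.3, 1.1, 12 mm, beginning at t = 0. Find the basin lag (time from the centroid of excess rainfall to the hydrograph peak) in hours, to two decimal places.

Centroid of excess rainfall: t_c = Σ P_i·t̄_i / ΣP_i = 5.8030 h (block centres at 2, 6, 10 h).
Hydrograph peak occurs at t = 36 h, so basin lag t_L = 36 − 5.8030 = 30.20 h.

t_L ≈ 30.20 h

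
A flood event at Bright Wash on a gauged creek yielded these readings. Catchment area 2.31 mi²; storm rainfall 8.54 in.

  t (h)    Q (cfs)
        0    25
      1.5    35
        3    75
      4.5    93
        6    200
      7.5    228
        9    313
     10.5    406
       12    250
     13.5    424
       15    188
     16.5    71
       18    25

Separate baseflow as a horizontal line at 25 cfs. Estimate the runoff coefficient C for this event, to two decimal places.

C ≈ 0.24

ΣQ_DR = 2008 cfs; V = ΣQ_DR·Δt = 1.084 × 10^7 ft³.
Runoff depth d = V / A = 2.020 in.
C = d / P = 2.020 / 8.54 = 0.24.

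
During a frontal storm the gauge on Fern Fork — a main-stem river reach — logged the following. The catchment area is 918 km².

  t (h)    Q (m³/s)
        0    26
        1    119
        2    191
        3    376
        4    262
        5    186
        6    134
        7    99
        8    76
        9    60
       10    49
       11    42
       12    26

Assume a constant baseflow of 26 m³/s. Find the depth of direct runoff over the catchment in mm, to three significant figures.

d ≈ 5.13 mm

Direct runoff: 0.0, 93.0, 165.0, 350.0, 236.0, 160.0, 108.0, 73.0, 50.0, 34.0, 23.0, 16.0, 0.0 m³/s; ΣQ_DR = 1308 m³/s.
V = ΣQ_DR · Δt = 1308 × 3600 s = 4.709 × 10^6 m³.
Over A = 918 km², depth = V / A = 5.13 mm.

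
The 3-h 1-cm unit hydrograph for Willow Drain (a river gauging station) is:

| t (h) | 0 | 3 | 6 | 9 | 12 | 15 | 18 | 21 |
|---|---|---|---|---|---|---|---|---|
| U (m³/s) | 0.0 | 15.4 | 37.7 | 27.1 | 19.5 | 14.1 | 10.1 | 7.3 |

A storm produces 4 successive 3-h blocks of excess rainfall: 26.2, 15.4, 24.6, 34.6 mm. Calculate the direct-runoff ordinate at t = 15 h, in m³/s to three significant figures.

Q ≈ 264 m³/s

By discrete convolution, Q_j = Σ (P_i / 10 mm) · U_{j−i}.
At t = 15 h (j=5): Q = (26.2/10)·14.1 + (15.4/10)·19.5 + (24.6/10)·27.1 + (34.6/10)·37.7 = 264 m³/s.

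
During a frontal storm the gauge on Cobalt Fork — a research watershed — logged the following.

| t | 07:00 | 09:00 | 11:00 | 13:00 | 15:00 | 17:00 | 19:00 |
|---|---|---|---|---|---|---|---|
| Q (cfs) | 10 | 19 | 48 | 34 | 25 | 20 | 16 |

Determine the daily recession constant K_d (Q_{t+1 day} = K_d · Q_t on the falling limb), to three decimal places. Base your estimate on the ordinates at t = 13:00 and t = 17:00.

K_d ≈ 0.041

Between t = 13:00 and t = 17:00 the flow falls from 34 to 20 cfs over 2×2 h = 4 h.
Per-interval ratio K = (20/34)^(1/2) = 0.7670; K_d = K^(24/2) = 0.041.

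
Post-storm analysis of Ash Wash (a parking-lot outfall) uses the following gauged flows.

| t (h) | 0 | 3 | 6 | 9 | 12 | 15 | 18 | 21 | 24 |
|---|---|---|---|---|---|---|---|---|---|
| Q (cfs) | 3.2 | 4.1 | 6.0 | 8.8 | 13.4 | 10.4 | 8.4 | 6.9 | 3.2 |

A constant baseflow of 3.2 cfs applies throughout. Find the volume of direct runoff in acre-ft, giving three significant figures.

Direct-runoff ordinates (Q − Q_b): 0.0, 0.9, 2.8, 5.6, 10.2, 7.2, 5.2, 3.7, 0.0 cfs.
ΣQ_DR = 35.60 cfs.
With Δt = 3 h = 10800 s, V = ΣQ_DR · Δt = 35.60 × 10800 = 3.84 × 10^5 ft³ = 8.83 acre-ft.

V ≈ 8.83 acre-ft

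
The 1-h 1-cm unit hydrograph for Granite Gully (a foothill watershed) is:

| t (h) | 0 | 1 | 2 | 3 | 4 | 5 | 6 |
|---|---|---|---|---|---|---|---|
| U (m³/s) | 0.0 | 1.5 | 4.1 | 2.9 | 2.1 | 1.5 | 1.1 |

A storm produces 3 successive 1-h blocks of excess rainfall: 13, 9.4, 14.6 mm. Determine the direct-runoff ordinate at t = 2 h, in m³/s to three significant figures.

By discrete convolution, Q_j = Σ (P_i / 10 mm) · U_{j−i}.
At t = 2 h (j=2): Q = (13/10)·4.1 + (9.4/10)·1.5 + (14.6/10)·0.0 = 6.74 m³/s.

Q ≈ 6.74 m³/s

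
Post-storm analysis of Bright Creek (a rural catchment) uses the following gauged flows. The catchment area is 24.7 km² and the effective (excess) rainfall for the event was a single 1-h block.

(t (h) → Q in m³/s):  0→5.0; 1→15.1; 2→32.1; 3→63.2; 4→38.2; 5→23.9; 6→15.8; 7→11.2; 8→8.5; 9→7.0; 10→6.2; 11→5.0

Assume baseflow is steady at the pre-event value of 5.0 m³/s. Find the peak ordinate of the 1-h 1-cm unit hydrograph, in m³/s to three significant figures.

Direct runoff: 0.0, 10.1, 27.1, 58.2, 33.2, 18.9, 10.8, 6.2, 3.5, 2.0, 1.2, 0.0 m³/s; ΣQ_DR = 171.2 m³/s, peak = 58.2 m³/s.
Runoff depth d = ΣQ_DR·Δt / A = 171.2 × 3600 / (24.7 km²) = 24.95 mm.
The 1-cm UH is the DRH scaled by (10 mm)/d, so U_p = 58.2 × 10/24.95 = 23.3 m³/s.

U_p ≈ 23.3 m³/s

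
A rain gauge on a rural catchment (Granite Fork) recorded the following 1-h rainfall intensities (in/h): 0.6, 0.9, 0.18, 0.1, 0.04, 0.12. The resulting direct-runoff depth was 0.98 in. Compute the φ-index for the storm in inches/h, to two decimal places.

φ ≈ 0.26 in/h

Only the 2 blocks with intensity above φ contribute runoff: 0.6, 0.9 in/h.
Σ(I−φ)·Δt = d  ⇒  (0.6+0.9 − 2φ)·1 = 0.98
φ = (1.500 − 0.98/1) / 2 = 0.26 in/h.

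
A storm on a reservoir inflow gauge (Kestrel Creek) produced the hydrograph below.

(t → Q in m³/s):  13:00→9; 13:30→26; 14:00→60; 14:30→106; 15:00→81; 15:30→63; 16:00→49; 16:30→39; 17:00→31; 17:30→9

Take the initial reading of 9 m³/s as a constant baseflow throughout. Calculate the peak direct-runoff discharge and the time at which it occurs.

Q_p = 97.0 m³/s at t = 14:30

Subtracting baseflow gives direct-runoff ordinates: 0.0, 17.0, 51.0, 97.0, 72.0, 54.0, 40.0, 30.0, 22.0, 0.0 m³/s.
The maximum is 97.0 m³/s, occurring at the reading for t = 14:30.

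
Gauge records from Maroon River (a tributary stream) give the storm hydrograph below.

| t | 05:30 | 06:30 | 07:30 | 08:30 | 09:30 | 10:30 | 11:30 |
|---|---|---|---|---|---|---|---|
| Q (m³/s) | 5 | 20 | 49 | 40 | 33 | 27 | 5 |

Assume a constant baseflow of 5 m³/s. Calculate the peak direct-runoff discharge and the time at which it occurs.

Q_p = 44.0 m³/s at t = 07:30

Subtracting baseflow gives direct-runoff ordinates: 0.0, 15.0, 44.0, 35.0, 28.0, 22.0, 0.0 m³/s.
The maximum is 44.0 m³/s, occurring at the reading for t = 07:30.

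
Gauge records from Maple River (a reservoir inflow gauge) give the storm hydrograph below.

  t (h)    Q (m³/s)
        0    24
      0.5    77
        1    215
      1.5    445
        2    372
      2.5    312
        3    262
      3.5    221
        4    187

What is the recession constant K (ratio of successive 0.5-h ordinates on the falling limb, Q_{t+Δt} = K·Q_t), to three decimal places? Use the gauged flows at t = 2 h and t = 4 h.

Using the recession-limb readings at t = 2 h and t = 4 h: Q falls from 372 to 187 m³/s over 4 intervals.
K = (Q₂/Q₁)^(1/4) = (187/372)^(1/4) = 0.842.

K ≈ 0.842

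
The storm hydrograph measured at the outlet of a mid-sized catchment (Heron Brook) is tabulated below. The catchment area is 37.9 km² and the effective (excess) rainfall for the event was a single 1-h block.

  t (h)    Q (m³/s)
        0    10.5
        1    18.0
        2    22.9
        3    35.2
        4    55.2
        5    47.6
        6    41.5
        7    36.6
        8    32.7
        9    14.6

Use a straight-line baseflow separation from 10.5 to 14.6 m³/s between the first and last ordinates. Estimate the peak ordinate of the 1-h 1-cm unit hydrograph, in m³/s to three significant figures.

U_p ≈ 23.8 m³/s

Direct runoff: 0.00, 7.04, 11.49, 23.33, 42.88, 34.82, 28.27, 22.91, 18.56, 0.00 m³/s; ΣQ_DR = 189.3 m³/s, peak = 42.88 m³/s.
Runoff depth d = ΣQ_DR·Δt / A = 189.3 × 3600 / (37.9 km²) = 17.98 mm.
The 1-cm UH is the DRH scaled by (10 mm)/d, so U_p = 42.88 × 10/17.98 = 23.8 m³/s.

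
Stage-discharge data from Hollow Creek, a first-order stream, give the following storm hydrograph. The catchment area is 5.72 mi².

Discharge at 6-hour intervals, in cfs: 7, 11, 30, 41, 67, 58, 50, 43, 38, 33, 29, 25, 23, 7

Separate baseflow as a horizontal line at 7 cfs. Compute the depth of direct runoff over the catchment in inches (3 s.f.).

Direct runoff: 0.0, 4.0, 23.0, 34.0, 60.0, 51.0, 43.0, 36.0, 31.0, 26.0, 22.0, 18.0, 16.0, 0.0 cfs; ΣQ_DR = 364.0 cfs.
V = ΣQ_DR · Δt = 364.0 × 21600 s = 7.862 × 10^6 ft³.
Over A = 5.72 mi², depth = V / A = 0.592 in.

d ≈ 0.592 in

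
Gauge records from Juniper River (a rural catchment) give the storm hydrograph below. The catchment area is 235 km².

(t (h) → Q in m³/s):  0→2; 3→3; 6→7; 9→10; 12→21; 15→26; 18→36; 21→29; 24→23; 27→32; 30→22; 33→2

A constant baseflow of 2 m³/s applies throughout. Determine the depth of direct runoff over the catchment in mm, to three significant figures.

Direct runoff: 0.0, 1.0, 5.0, 8.0, 19.0, 24.0, 34.0, 27.0, 21.0, 30.0, 20.0, 0.0 m³/s; ΣQ_DR = 189.0 m³/s.
V = ΣQ_DR · Δt = 189.0 × 10800 s = 2.041 × 10^6 m³.
Over A = 235 km², depth = V / A = 8.69 mm.

d ≈ 8.69 mm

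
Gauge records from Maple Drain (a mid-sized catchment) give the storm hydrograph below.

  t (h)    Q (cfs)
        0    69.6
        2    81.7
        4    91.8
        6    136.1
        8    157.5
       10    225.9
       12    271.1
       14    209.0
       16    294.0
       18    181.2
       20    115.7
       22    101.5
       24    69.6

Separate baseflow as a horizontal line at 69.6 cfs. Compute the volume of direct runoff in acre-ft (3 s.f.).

Direct-runoff ordinates (Q − Q_b): 0.0, 12.1, 22.2, 66.5, 87.9, 156.3, 201.5, 139.4, 224.4, 111.6, 46.1, 31.9, 0.0 cfs.
ΣQ_DR = 1100 cfs.
With Δt = 2 h = 7200 s, V = ΣQ_DR · Δt = 1100 × 7200 = 7.92 × 10^6 ft³ = 182 acre-ft.

V ≈ 182 acre-ft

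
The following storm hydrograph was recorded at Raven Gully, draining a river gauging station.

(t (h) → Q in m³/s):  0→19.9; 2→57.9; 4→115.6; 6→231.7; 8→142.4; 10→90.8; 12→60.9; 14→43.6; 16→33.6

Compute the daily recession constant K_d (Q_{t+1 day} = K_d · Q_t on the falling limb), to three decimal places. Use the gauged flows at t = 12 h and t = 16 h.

K_d ≈ 0.028

Between t = 12 h and t = 16 h the flow falls from 60.9 to 33.6 m³/s over 2×2 h = 4 h.
Per-interval ratio K = (33.6/60.9)^(1/2) = 0.7428; K_d = K^(24/2) = 0.028.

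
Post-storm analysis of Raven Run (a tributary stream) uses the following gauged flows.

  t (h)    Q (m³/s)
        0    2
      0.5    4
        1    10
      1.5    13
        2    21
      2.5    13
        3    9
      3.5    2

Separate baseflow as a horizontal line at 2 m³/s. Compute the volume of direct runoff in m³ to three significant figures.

V ≈ 1.04 × 10^5 m³

Direct-runoff ordinates (Q − Q_b): 0.0, 2.0, 8.0, 11.0, 19.0, 11.0, 7.0, 0.0 m³/s.
ΣQ_DR = 58.00 m³/s.
With Δt = 0.5 h = 1800 s, V = ΣQ_DR · Δt = 58.00 × 1800 = 1.04 × 10^5 m³.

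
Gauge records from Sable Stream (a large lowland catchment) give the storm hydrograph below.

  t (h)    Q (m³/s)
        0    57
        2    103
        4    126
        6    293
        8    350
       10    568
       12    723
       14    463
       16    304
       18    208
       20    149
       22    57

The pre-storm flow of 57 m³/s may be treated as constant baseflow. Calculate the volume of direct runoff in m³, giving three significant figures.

V ≈ 1.96 × 10^7 m³

Direct-runoff ordinates (Q − Q_b): 0.0, 46.0, 69.0, 236.0, 293.0, 511.0, 666.0, 406.0, 247.0, 151.0, 92.0, 0.0 m³/s.
ΣQ_DR = 2717 m³/s.
With Δt = 2 h = 7200 s, V = ΣQ_DR · Δt = 2717 × 7200 = 1.96 × 10^7 m³.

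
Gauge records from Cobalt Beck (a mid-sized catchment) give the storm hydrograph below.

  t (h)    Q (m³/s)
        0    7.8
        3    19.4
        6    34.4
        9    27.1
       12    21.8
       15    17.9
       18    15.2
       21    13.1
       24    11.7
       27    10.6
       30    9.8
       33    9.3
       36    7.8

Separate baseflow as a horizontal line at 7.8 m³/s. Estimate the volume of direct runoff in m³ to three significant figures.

V ≈ 1.13 × 10^6 m³

Direct-runoff ordinates (Q − Q_b): 0.0, 11.6, 26.6, 19.3, 14.0, 10.1, 7.4, 5.3, 3.9, 2.8, 2.0, 1.5, 0.0 m³/s.
ΣQ_DR = 104.5 m³/s.
With Δt = 3 h = 10800 s, V = ΣQ_DR · Δt = 104.5 × 10800 = 1.13 × 10^6 m³.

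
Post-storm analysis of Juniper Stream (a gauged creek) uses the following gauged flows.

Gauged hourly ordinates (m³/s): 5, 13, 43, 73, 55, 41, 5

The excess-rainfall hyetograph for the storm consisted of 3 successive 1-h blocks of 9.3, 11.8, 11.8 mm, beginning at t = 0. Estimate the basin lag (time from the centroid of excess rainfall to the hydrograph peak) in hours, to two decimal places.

Centroid of excess rainfall: t_c = Σ P_i·t̄_i / ΣP_i = 1.5760 h (block centres at 0.5, 1.5, 2.5 h).
Hydrograph peak occurs at t = 3 h, so basin lag t_L = 3 − 1.5760 = 1.42 h.

t_L ≈ 1.42 h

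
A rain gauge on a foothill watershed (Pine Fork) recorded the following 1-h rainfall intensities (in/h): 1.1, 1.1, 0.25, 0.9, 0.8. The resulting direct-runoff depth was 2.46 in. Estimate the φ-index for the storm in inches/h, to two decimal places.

φ ≈ 0.36 in/h

Only the 4 blocks with intensity above φ contribute runoff: 1.1, 1.1, 0.9, 0.8 in/h.
Σ(I−φ)·Δt = d  ⇒  (1.1+1.1+0.9+0.8 − 4φ)·1 = 2.46
φ = (3.900 − 2.46/1) / 4 = 0.36 in/h.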